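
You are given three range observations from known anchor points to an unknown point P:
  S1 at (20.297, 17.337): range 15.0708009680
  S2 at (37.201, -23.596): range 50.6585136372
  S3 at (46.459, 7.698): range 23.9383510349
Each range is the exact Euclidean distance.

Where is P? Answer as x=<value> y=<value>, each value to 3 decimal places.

eq1: (x − 20.297)² + (y − 17.337)² = 15.0708009680²
eq2: (x − 37.201)² + (y + 23.596)² = 50.6585136372²
eq3: (x − 46.459)² + (y − 7.698)² = 23.9383510349²
eq2−eq1, eq2−eq3 (x²,y² cancel):
  -33.808·x + 81.866·y = 1111.010123
  18.516·x + 62.588·y = 2270.252622
det = -33.808·62.588 − 81.866·18.516 = -3631.805960
x = (1111.010123·62.588 − 81.866·2270.252622) / -3631.805960 = 32.028308
y = (-33.808·2270.252622 − 1111.010123·18.516) / -3631.805960 = 26.797732

x=32.028 y=26.798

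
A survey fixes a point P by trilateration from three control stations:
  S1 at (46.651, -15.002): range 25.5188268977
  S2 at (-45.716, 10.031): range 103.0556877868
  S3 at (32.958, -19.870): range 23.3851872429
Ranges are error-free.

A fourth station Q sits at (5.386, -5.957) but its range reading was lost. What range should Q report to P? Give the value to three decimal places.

eq1: (x − 46.651)² + (y + 15.002)² = 25.5188268977²
eq2: (x + 45.716)² + (y − 10.031)² = 103.0556877868²
eq3: (x − 32.958)² + (y + 19.870)² = 23.3851872429²
eq1−eq3, eq1−eq2 (x²,y² cancel):
  -27.386·x − 9.736·y = -815.985597
  -184.734·x + 50.066·y = -10180.066447
det = -27.386·50.066 − -9.736·-184.734 = -3169.677700
x = (-815.985597·50.066 − -9.736·-10180.066447) / -3169.677700 = 44.157885
y = (-27.386·-10180.066447 − -815.985597·-184.734) / -3169.677700 = -40.398750
|P − Q| = √((44.157885 − 5.386)² + (-40.398750 − -5.957)²) = 51.860324

51.860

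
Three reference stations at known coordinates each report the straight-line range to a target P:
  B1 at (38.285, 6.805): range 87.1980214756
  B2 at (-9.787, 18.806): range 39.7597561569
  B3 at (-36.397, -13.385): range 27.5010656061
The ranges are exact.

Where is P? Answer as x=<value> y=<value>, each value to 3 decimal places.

eq1: (x − 38.285)² + (y − 6.805)² = 87.1980214756²
eq2: (x + 9.787)² + (y − 18.806)² = 39.7597561569²
eq3: (x + 36.397)² + (y + 13.385)² = 27.5010656061²
eq3−eq1, eq3−eq2 (x²,y² cancel):
  149.364·x + 40.380·y = -6839.036924
  53.220·x + 64.382·y = -1878.978429
det = 149.364·64.382 − 40.380·53.220 = 7467.329448
x = (-6839.036924·64.382 − 40.380·-1878.978429) / 7467.329448 = -48.804292
y = (149.364·-1878.978429 − -6839.036924·53.220) / 7467.329448 = 11.158181

x=-48.804 y=11.158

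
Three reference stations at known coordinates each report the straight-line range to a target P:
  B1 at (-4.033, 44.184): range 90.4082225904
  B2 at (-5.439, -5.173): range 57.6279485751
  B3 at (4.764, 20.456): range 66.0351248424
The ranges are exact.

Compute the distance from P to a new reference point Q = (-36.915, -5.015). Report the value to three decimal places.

eq1: (x + 4.033)² + (y − 44.184)² = 90.4082225904²
eq2: (x + 5.439)² + (y + 5.173)² = 57.6279485751²
eq3: (x − 4.764)² + (y − 20.456)² = 66.0351248424²
eq1−eq3, eq1−eq2 (x²,y² cancel):
  17.594·x − 47.456·y = 2285.661686
  -2.812·x − 98.714·y = 2940.517960
det = 17.594·-98.714 − -47.456·-2.812 = -1870.220388
x = (2285.661686·-98.714 − -47.456·2940.517960) / -1870.220388 = 46.027510
y = (17.594·2940.517960 − 2285.661686·-2.812) / -1870.220388 = -31.099412
|P − Q| = √((46.027510 − -36.915)² + (-31.099412 − -5.015)²) = 86.947435

86.947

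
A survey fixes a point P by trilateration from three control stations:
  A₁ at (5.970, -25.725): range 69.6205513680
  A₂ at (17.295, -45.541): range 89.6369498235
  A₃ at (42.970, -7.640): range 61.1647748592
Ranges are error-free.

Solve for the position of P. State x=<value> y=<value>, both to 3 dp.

eq1: (x − 5.970)² + (y + 25.725)² = 69.6205513680²
eq2: (x − 17.295)² + (y + 45.541)² = 89.6369498235²
eq3: (x − 42.970)² + (y + 7.640)² = 61.1647748592²
eq1−eq2, eq1−eq3 (x²,y² cancel):
  22.650·x − 39.632·y = -1512.078420
  74.000·x + 36.170·y = 2313.265464
det = 22.650·36.170 − -39.632·74.000 = 3752.018500
x = (-1512.078420·36.170 − -39.632·2313.265464) / 3752.018500 = 9.858017
y = (22.650·2313.265464 − -1512.078420·74.000) / 3752.018500 = 43.786902

x=9.858 y=43.787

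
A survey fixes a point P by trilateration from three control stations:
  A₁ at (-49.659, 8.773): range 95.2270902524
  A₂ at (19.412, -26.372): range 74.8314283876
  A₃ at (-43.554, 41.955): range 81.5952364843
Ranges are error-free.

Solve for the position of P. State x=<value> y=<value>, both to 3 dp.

x=37.934 y=46.131

eq1: (x + 49.659)² + (y − 8.773)² = 95.2270902524²
eq2: (x − 19.412)² + (y + 26.372)² = 74.8314283876²
eq3: (x + 43.554)² + (y − 41.955)² = 81.5952364843²
eq3−eq1, eq3−eq2 (x²,y² cancel):
  -12.210·x − 66.364·y = -3524.607232
  125.932·x − 136.654·y = -1526.824871
det = -12.210·-136.654 − -66.364·125.932 = 10025.896588
x = (-3524.607232·-136.654 − -66.364·-1526.824871) / 10025.896588 = 37.934310
y = (-12.210·-1526.824871 − -3524.607232·125.932) / 10025.896588 = 46.130874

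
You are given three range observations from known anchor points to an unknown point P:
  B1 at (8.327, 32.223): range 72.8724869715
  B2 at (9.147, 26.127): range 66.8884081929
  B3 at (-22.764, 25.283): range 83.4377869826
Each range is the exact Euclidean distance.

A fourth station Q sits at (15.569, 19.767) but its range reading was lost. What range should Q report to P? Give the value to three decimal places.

58.721

eq1: (x − 8.327)² + (y − 32.223)² = 72.8724869715²
eq2: (x − 9.147)² + (y − 26.127)² = 66.8884081929²
eq3: (x + 22.764)² + (y − 25.283)² = 83.4377869826²
eq1−eq2, eq1−eq3 (x²,y² cancel):
  1.640·x − 12.192·y = 494.967287
  -62.182·x − 13.880·y = -1601.695812
det = 1.640·-13.880 − -12.192·-62.182 = -780.886144
x = (494.967287·-13.880 − -12.192·-1601.695812) / -780.886144 = 33.805212
y = (1.640·-1601.695812 − 494.967287·-62.182) / -780.886144 = -36.050422
|P − Q| = √((33.805212 − 15.569)² + (-36.050422 − 19.767)²) = 58.720899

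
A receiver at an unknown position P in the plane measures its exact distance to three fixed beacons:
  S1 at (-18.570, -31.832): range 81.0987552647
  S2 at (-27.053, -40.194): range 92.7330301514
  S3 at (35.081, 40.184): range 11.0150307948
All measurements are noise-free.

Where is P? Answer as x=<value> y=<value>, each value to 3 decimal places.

x=24.589 y=36.829

eq1: (x + 18.570)² + (y + 31.832)² = 81.0987552647²
eq2: (x + 27.053)² + (y + 40.194)² = 92.7330301514²
eq3: (x − 35.081)² + (y − 40.184)² = 11.0150307948²
eq3−eq2, eq3−eq1 (x²,y² cancel):
  -124.268·x − 160.756·y = -8976.091950
  -107.302·x − 144.032·y = -7942.986495
det = -124.268·-144.032 − -160.756·-107.302 = 649.128264
x = (-8976.091950·-144.032 − -160.756·-7942.986495) / 649.128264 = 24.589499
y = (-124.268·-7942.986495 − -8976.091950·-107.302) / 649.128264 = 36.828511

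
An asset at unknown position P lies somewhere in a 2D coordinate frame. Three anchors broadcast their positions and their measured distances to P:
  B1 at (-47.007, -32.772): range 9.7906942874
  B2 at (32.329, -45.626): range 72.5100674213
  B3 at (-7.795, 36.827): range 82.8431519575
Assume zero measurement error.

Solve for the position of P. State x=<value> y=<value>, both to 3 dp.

x=-39.925 y=-39.532

eq1: (x + 47.007)² + (y + 32.772)² = 9.7906942874²
eq2: (x − 32.329)² + (y + 45.626)² = 72.5100674213²
eq3: (x + 7.795)² + (y − 36.827)² = 82.8431519575²
eq2−eq3, eq2−eq1 (x²,y² cancel):
  -80.248·x + 164.906·y = -3315.184112
  -158.672·x + 25.708·y = 5318.618099
det = -80.248·25.708 − 164.906·-158.672 = 24102.949248
x = (-3315.184112·25.708 − 164.906·5318.618099) / 24102.949248 = -39.924525
y = (-80.248·5318.618099 − -3315.184112·-158.672) / 24102.949248 = -39.531899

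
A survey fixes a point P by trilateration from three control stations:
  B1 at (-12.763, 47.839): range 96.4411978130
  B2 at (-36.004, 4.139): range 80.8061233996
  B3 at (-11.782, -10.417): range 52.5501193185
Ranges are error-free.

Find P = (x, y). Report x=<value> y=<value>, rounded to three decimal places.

x=33.758 y=-36.640

eq1: (x + 12.763)² + (y − 47.839)² = 96.4411978130²
eq2: (x + 36.004)² + (y − 4.139)² = 80.8061233996²
eq3: (x + 11.782)² + (y + 10.417)² = 52.5501193185²
eq3−eq1, eq3−eq2 (x²,y² cancel):
  -1.962·x + 116.512·y = -4335.254918
  -48.444·x + 29.112·y = -2702.024614
det = -1.962·29.112 − 116.512·-48.444 = 5587.189584
x = (-4335.254918·29.112 − 116.512·-2702.024614) / 5587.189584 = 33.757643
y = (-1.962·-2702.024614 − -4335.254918·-48.444) / 5587.189584 = -36.640195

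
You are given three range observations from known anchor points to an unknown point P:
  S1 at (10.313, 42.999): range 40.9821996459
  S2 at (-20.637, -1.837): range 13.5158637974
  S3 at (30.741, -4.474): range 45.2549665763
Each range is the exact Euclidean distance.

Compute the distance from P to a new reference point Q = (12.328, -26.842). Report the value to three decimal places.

43.541

eq1: (x − 10.313)² + (y − 42.999)² = 40.9821996459²
eq2: (x + 20.637)² + (y + 1.837)² = 13.5158637974²
eq3: (x − 30.741)² + (y + 4.474)² = 45.2549665763²
eq1−eq2, eq1−eq3 (x²,y² cancel):
  -61.900·x − 89.672·y = -29.149518
  40.856·x − 94.946·y = -1358.717525
det = -61.900·-94.946 − -89.672·40.856 = 9540.796632
x = (-29.149518·-94.946 − -89.672·-1358.717525) / 9540.796632 = -12.480225
y = (-61.900·-1358.717525 − -29.149518·40.856) / 9540.796632 = 8.940087
|P − Q| = √((-12.480225 − 12.328)² + (8.940087 − -26.842)²) = 43.540851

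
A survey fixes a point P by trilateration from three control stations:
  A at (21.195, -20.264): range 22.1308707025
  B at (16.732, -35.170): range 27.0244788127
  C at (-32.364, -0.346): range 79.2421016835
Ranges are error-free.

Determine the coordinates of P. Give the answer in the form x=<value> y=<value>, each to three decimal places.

eq1: (x − 21.195)² + (y + 20.264)² = 22.1308707025²
eq2: (x − 16.732)² + (y + 35.170)² = 27.0244788127²
eq3: (x + 32.364)² + (y + 0.346)² = 79.2421016835²
eq2−eq3, eq2−eq1 (x²,y² cancel):
  -98.192·x + 69.648·y = -6018.328736
  8.926·x + 29.812·y = -416.483986
det = -98.192·29.812 − 69.648·8.926 = -3548.977952
x = (-6018.328736·29.812 − 69.648·-416.483986) / -3548.977952 = 42.381537
y = (-98.192·-416.483986 − -6018.328736·8.926) / -3548.977952 = -26.659787

x=42.382 y=-26.660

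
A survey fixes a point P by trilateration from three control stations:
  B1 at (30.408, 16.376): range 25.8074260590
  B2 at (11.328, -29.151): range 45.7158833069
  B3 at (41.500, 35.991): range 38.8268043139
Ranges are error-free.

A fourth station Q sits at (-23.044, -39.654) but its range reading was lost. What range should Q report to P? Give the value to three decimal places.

80.545

eq1: (x − 30.408)² + (y − 16.376)² = 25.8074260590²
eq2: (x − 11.328)² + (y + 29.151)² = 45.7158833069²
eq3: (x − 41.500)² + (y − 35.991)² = 38.8268043139²
eq3−eq1, eq3−eq2 (x²,y² cancel):
  -22.184·x − 39.230·y = -983.284748
  -60.344·x − 130.284·y = -2621.918949
det = -22.184·-130.284 − -39.230·-60.344 = 522.925136
x = (-983.284748·-130.284 − -39.230·-2621.918949) / 522.925136 = 48.282991
y = (-22.184·-2621.918949 − -983.284748·-60.344) / 522.925136 = -2.238724
|P − Q| = √((48.282991 − -23.044)² + (-2.238724 − -39.654)²) = 80.544662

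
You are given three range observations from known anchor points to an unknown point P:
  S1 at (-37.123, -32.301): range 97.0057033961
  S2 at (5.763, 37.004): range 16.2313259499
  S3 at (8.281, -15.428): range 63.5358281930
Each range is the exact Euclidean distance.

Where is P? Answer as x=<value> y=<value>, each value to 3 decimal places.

eq1: (x + 37.123)² + (y + 32.301)² = 97.0057033961²
eq2: (x − 5.763)² + (y − 37.004)² = 16.2313259499²
eq3: (x − 8.281)² + (y + 15.428)² = 63.5358281930²
eq2−eq3, eq2−eq1 (x²,y² cancel):
  5.036·x − 104.864·y = -4869.255562
  -85.772·x − 138.610·y = -8127.687004
det = 5.036·-138.610 − -104.864·-85.772 = -9692.434968
x = (-4869.255562·-138.610 − -104.864·-8127.687004) / -9692.434968 = 18.300278
y = (5.036·-8127.687004 − -4869.255562·-85.772) / -9692.434968 = 47.312860

x=18.300 y=47.313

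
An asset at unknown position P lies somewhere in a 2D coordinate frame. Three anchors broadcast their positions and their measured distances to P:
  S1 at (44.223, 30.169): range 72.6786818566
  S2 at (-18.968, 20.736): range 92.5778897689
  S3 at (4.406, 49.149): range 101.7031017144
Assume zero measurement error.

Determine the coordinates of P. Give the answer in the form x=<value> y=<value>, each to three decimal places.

x=48.772 y=-42.367

eq1: (x − 44.223)² + (y − 30.169)² = 72.6786818566²
eq2: (x + 18.968)² + (y − 20.736)² = 92.5778897689²
eq3: (x − 4.406)² + (y − 49.149)² = 101.7031017144²
eq2−eq3, eq2−eq1 (x²,y² cancel):
  46.748·x + 56.826·y = -127.584907
  126.382·x + 18.866·y = 5364.550448
det = 46.748·18.866 − 56.826·126.382 = -6299.835764
x = (-127.584907·18.866 − 56.826·5364.550448) / -6299.835764 = 48.771583
y = (46.748·5364.550448 − -127.584907·126.382) / -6299.835764 = -42.367206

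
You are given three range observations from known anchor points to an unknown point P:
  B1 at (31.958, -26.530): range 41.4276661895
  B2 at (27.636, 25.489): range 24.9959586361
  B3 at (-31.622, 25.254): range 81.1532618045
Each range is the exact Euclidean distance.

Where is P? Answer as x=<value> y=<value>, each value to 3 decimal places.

eq1: (x − 31.958)² + (y + 26.530)² = 41.4276661895²
eq2: (x − 27.636)² + (y − 25.489)² = 24.9959586361²
eq3: (x + 31.622)² + (y − 25.254)² = 81.1532618045²
eq3−eq1, eq3−eq2 (x²,y² cancel):
  127.160·x − 103.568·y = 4957.039640
  118.516·x + 0.470·y = 5736.776170
det = 127.160·0.470 − -103.568·118.516 = 12334.230288
x = (4957.039640·0.470 − -103.568·5736.776170) / 12334.230288 = 48.359422
y = (127.160·5736.776170 − 4957.039640·118.516) / 12334.230288 = 11.512672

x=48.359 y=11.513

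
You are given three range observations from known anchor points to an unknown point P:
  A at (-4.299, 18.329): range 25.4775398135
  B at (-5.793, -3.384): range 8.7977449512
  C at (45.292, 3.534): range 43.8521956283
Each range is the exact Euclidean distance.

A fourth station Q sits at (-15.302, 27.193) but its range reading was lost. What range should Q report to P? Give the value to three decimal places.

37.872

eq1: (x + 4.299)² + (y − 18.329)² = 25.4775398135²
eq2: (x + 5.793)² + (y + 3.384)² = 8.7977449512²
eq3: (x − 45.292)² + (y − 3.534)² = 43.8521956283²
eq2−eq3, eq2−eq1 (x²,y² cancel):
  102.170·x + 13.836·y = 173.229370
  2.988·x + 43.426·y = -262.281382
det = 102.170·43.426 − 13.836·2.988 = 4395.492452
x = (173.229370·43.426 − 13.836·-262.281382) / 4395.492452 = 2.537050
y = (102.170·-262.281382 − 173.229370·2.988) / 4395.492452 = -6.214298
|P − Q| = √((2.537050 − -15.302)² + (-6.214298 − 27.193)²) = 37.871879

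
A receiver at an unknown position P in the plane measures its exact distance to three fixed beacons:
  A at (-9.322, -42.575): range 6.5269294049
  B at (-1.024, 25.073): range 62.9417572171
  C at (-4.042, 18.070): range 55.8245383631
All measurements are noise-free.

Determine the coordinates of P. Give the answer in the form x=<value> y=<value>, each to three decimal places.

eq1: (x + 9.322)² + (y + 42.575)² = 6.5269294049²
eq2: (x + 1.024)² + (y − 25.073)² = 62.9417572171²
eq3: (x + 4.042)² + (y − 18.070)² = 55.8245383631²
eq3−eq2, eq3−eq1 (x²,y² cancel):
  6.036·x + 14.006·y = -558.444477
  -10.560·x − 121.290·y = 4630.445921
det = 6.036·-121.290 − 14.006·-10.560 = -584.203080
x = (-558.444477·-121.290 − 14.006·4630.445921) / -584.203080 = -4.929288
y = (6.036·4630.445921 − -558.444477·-10.560) / -584.203080 = -37.747487

x=-4.929 y=-37.747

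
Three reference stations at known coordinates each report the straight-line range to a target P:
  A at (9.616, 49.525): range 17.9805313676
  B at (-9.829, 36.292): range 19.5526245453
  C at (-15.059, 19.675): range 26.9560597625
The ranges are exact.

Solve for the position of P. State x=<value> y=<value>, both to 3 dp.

x=9.140 y=31.551

eq1: (x − 9.616)² + (y − 49.525)² = 17.9805313676²
eq2: (x + 9.829)² + (y − 36.292)² = 19.5526245453²
eq3: (x + 15.059)² + (y − 19.675)² = 26.9560597625²
eq2−eq3, eq2−eq1 (x²,y² cancel):
  -10.460·x − 33.234·y = -1144.163430
  38.890·x + 26.466·y = 1190.480194
det = -10.460·26.466 − -33.234·38.890 = 1015.635900
x = (-1144.163430·26.466 − -33.234·1190.480194) / 1015.635900 = 9.140076
y = (-10.460·1190.480194 − -1144.163430·38.890) / 1015.635900 = 31.550768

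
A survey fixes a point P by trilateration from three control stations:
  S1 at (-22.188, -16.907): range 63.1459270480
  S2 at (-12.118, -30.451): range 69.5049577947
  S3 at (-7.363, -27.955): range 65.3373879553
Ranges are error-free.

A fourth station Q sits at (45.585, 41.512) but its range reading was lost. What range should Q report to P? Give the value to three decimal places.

30.056

eq1: (x + 22.188)² + (y + 16.907)² = 63.1459270480²
eq2: (x + 12.118)² + (y + 30.451)² = 69.5049577947²
eq3: (x + 7.363)² + (y + 27.955)² = 65.3373879553²
eq3−eq1, eq3−eq2 (x²,y² cancel):
  -29.650·x + 22.096·y = 224.024361
  -9.510·x − 4.992·y = -323.551362
det = -29.650·-4.992 − 22.096·-9.510 = 358.145760
x = (224.024361·-4.992 − 22.096·-323.551362) / 358.145760 = 16.839125
y = (-29.650·-323.551362 − 224.024361·-9.510) / 358.145760 = 32.734632
|P − Q| = √((16.839125 − 45.585)² + (32.734632 − 41.512)²) = 30.056073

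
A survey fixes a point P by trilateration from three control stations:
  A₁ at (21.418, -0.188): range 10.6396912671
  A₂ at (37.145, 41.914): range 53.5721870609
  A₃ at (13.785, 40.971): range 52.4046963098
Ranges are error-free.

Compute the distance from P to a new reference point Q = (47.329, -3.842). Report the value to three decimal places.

eq1: (x − 21.418)² + (y + 0.188)² = 10.6396912671²
eq2: (x − 37.145)² + (y − 41.914)² = 53.5721870609²
eq3: (x − 13.785)² + (y − 40.971)² = 52.4046963098²
eq1−eq2, eq1−eq3 (x²,y² cancel):
  31.454·x + 84.204·y = -79.007843
  -15.266·x + 82.318·y = -1223.166167
det = 31.454·82.318 − 84.204·-15.266 = 3874.688636
x = (-79.007843·82.318 − 84.204·-1223.166167) / 3874.688636 = 24.903089
y = (31.454·-1223.166167 − -79.007843·-15.266) / 3874.688636 = -10.240720
|P − Q| = √((24.903089 − 47.329)² + (-10.240720 − -3.842)²) = 23.320916

23.321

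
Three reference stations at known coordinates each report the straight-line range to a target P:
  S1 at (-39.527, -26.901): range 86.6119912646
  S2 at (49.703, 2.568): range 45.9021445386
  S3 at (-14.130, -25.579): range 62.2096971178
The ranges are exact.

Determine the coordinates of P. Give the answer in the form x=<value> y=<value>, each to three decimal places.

eq1: (x + 39.527)² + (y + 26.901)² = 86.6119912646²
eq2: (x − 49.703)² + (y − 2.568)² = 45.9021445386²
eq3: (x + 14.130)² + (y + 25.579)² = 62.2096971178²
eq3−eq1, eq3−eq2 (x²,y² cancel):
  -50.794·x − 2.644·y = -2199.485226
  127.666·x + 56.294·y = 3386.080234
det = -50.794·56.294 − -2.644·127.666 = -2521.848532
x = (-2199.485226·56.294 − -2.644·3386.080234) / -2521.848532 = 45.547948
y = (-50.794·3386.080234 − -2199.485226·127.666) / -2521.848532 = -43.145701

x=45.548 y=-43.146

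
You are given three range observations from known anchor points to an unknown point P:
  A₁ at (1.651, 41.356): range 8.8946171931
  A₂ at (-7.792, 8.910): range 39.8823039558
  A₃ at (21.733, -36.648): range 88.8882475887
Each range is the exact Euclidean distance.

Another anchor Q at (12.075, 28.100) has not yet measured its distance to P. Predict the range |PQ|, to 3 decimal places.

25.753

eq1: (x − 1.651)² + (y − 41.356)² = 8.8946171931²
eq2: (x + 7.792)² + (y − 8.910)² = 39.8823039558²
eq3: (x − 21.733)² + (y + 36.648)² = 88.8882475887²
eq3−eq2, eq3−eq1 (x²,y² cancel):
  -59.050·x + 91.116·y = 4635.226562
  -40.164·x + 156.008·y = 7719.651688
det = -59.050·156.008 − 91.116·-40.164 = -5552.689376
x = (4635.226562·156.008 − 91.116·7719.651688) / -5552.689376 = -3.556590
y = (-59.050·7719.651688 − 4635.226562·-40.164) / -5552.689376 = 48.566771
|P − Q| = √((-3.556590 − 12.075)² + (48.566771 − 28.100)²) = 25.753356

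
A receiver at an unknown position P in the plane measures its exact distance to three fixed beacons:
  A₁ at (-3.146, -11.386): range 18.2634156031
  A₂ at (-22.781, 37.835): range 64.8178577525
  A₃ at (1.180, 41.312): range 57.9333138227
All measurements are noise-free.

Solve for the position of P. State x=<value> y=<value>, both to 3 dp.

x=14.755 y=-15.009

eq1: (x + 3.146)² + (y + 11.386)² = 18.2634156031²
eq2: (x + 22.781)² + (y − 37.835)² = 64.8178577525²
eq3: (x − 1.180)² + (y − 41.312)² = 57.9333138227²
eq3−eq2, eq3−eq1 (x²,y² cancel):
  -47.922·x − 6.954·y = -602.698391
  -8.652·x − 105.396·y = 1454.181069
det = -47.922·-105.396 − -6.954·-8.652 = 4990.621104
x = (-602.698391·-105.396 − -6.954·1454.181069) / 4990.621104 = 14.754551
y = (-47.922·1454.181069 − -602.698391·-8.652) / 4990.621104 = -15.008515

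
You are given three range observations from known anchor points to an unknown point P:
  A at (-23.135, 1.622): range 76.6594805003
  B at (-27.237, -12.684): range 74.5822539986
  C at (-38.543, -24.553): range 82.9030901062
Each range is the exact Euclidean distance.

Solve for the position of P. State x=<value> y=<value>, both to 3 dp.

x=43.536 y=-36.216

eq1: (x + 23.135)² + (y − 1.622)² = 76.6594805003²
eq2: (x + 27.237)² + (y + 12.684)² = 74.5822539986²
eq3: (x + 38.543)² + (y + 24.553)² = 82.9030901062²
eq3−eq2, eq3−eq1 (x²,y² cancel):
  22.612·x + 23.738·y = 124.735105
  30.816·x + 52.350·y = -554.307150
det = 22.612·52.350 − 23.738·30.816 = 452.227992
x = (124.735105·52.350 − 23.738·-554.307150) / 452.227992 = 43.535620
y = (22.612·-554.307150 − 124.735105·30.816) / 452.227992 = -36.215870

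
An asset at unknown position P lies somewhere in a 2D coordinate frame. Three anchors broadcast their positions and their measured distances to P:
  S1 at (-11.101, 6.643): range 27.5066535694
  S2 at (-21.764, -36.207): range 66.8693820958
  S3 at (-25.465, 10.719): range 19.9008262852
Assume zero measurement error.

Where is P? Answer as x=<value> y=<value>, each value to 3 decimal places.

x=-24.614 y=30.602

eq1: (x + 11.101)² + (y − 6.643)² = 27.5066535694²
eq2: (x + 21.764)² + (y + 36.207)² = 66.8693820958²
eq3: (x + 25.465)² + (y − 10.719)² = 19.9008262852²
eq3−eq2, eq3−eq1 (x²,y² cancel):
  7.402·x − 93.852·y = -3054.216016
  28.728·x − 8.152·y = -956.574640
det = 7.402·-8.152 − -93.852·28.728 = 2635.839152
x = (-3054.216016·-8.152 − -93.852·-956.574640) / 2635.839152 = -24.613973
y = (7.402·-956.574640 − -3054.216016·28.728) / 2635.839152 = 30.601622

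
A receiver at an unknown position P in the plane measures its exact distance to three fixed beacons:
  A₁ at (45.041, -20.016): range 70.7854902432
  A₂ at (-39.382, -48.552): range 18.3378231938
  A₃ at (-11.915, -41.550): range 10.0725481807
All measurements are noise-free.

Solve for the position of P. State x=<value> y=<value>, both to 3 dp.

x=-21.862 y=-43.138

eq1: (x − 45.041)² + (y + 20.016)² = 70.7854902432²
eq2: (x + 39.382)² + (y + 48.552)² = 18.3378231938²
eq3: (x + 11.915)² + (y + 41.550)² = 10.0725481807²
eq2−eq1, eq2−eq3 (x²,y² cancel):
  168.846·x + 57.072·y = -6153.216560
  54.934·x + 14.004·y = -1805.049370
det = 168.846·14.004 − 57.072·54.934 = -770.673864
x = (-6153.216560·14.004 − 57.072·-1805.049370) / -770.673864 = -21.861560
y = (168.846·-1805.049370 − -6153.216560·54.934) / -770.673864 = -43.138134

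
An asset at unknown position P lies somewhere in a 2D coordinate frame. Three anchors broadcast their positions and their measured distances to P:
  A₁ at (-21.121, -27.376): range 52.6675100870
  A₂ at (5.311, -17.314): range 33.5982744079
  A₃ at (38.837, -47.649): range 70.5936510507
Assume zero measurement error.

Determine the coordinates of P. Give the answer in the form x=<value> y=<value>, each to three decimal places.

eq1: (x + 21.121)² + (y + 27.376)² = 52.6675100870²
eq2: (x − 5.311)² + (y + 17.314)² = 33.5982744079²
eq3: (x − 38.837)² + (y + 47.649)² = 70.5936510507²
eq1−eq3, eq1−eq2 (x²,y² cancel):
  119.916·x − 40.546·y = 373.600803
  52.864·x + 20.124·y = 777.461876
det = 119.916·20.124 − -40.546·52.864 = 4556.613328
x = (373.600803·20.124 − -40.546·777.461876) / 4556.613328 = 8.568055
y = (119.916·777.461876 − 373.600803·52.864) / 4556.613328 = 16.126030

x=8.568 y=16.126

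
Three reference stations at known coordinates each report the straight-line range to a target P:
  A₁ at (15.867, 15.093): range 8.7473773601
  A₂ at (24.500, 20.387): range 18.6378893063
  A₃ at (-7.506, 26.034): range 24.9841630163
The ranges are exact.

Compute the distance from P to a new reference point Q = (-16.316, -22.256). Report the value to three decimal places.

40.555

eq1: (x − 15.867)² + (y − 15.093)² = 8.7473773601²
eq2: (x − 24.500)² + (y − 20.387)² = 18.6378893063²
eq3: (x + 7.506)² + (y − 26.034)² = 24.9841630163²
eq3−eq1, eq3−eq2 (x²,y² cancel):
  46.746·x − 21.882·y = 293.142937
  64.012·x − 11.294·y = 558.608061
det = 46.746·-11.294 − -21.882·64.012 = 872.761260
x = (293.142937·-11.294 − -21.882·558.608061) / 872.761260 = 10.212077
y = (46.746·558.608061 − 293.142937·64.012) / 872.761260 = 8.419286
|P − Q| = √((10.212077 − -16.316)² + (8.419286 − -22.256)²) = 40.555050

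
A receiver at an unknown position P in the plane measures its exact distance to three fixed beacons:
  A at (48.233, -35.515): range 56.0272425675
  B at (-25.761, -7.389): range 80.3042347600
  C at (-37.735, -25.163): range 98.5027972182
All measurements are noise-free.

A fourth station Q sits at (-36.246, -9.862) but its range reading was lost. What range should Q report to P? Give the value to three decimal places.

eq1: (x − 48.233)² + (y + 35.515)² = 56.0272425675²
eq2: (x + 25.761)² + (y + 7.389)² = 80.3042347600²
eq3: (x + 37.735)² + (y + 25.163)² = 98.5027972182²
eq2−eq3, eq2−eq1 (x²,y² cancel):
  -23.948·x − 35.548·y = -1915.150587
  147.988·x − 56.252·y = 6179.229283
det = -23.948·-56.252 − -35.548·147.988 = 6607.800320
x = (-1915.150587·-56.252 − -35.548·6179.229283) / 6607.800320 = 49.546033
y = (-23.948·6179.229283 − -1915.150587·147.988) / 6607.800320 = 20.496855
|P − Q| = √((49.546033 − -36.246)² + (20.496855 − -9.862)²) = 91.005126

91.005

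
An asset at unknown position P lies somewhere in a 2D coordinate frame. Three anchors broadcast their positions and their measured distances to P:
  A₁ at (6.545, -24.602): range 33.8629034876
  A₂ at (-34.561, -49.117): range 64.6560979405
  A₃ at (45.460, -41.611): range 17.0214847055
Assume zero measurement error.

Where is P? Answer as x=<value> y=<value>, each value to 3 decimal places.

x=30.095 y=-48.935

eq1: (x − 6.545)² + (y + 24.602)² = 33.8629034876²
eq2: (x + 34.561)² + (y + 49.117)² = 64.6560979405²
eq3: (x − 45.460)² + (y + 41.611)² = 17.0214847055²
eq3−eq1, eq3−eq2 (x²,y² cancel):
  -77.830·x + 34.018·y = -4006.956783
  -160.042·x − 15.012·y = -4081.824570
det = -77.830·-15.012 − 34.018·-160.042 = 6612.692716
x = (-4006.956783·-15.012 − 34.018·-4081.824570) / 6612.692716 = 30.094842
y = (-77.830·-4081.824570 − -4006.956783·-160.042) / 6612.692716 = -48.935129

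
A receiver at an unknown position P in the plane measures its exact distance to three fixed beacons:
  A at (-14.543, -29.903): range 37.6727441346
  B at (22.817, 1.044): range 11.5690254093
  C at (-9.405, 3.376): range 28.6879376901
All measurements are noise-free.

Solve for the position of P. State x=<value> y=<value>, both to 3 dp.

eq1: (x + 14.543)² + (y + 29.903)² = 37.6727441346²
eq2: (x − 22.817)² + (y − 1.044)² = 11.5690254093²
eq3: (x + 9.405)² + (y − 3.376)² = 28.6879376901²
eq2−eq3, eq2−eq1 (x²,y² cancel):
  -64.444·x + 4.664·y = -1111.009444
  -74.720·x − 61.894·y = -701.410469
det = -64.444·-61.894 − 4.664·-74.720 = 4337.191016
x = (-1111.009444·-61.894 − 4.664·-701.410469) / 4337.191016 = 16.608952
y = (-64.444·-701.410469 − -1111.009444·-74.720) / 4337.191016 = -8.718299

x=16.609 y=-8.718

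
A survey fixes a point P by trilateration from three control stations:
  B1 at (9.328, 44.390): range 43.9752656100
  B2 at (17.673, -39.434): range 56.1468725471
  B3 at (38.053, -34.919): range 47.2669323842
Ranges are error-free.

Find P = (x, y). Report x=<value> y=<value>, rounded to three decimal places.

x=39.425 y=12.328

eq1: (x − 9.328)² + (y − 44.390)² = 43.9752656100²
eq2: (x − 17.673)² + (y + 39.434)² = 56.1468725471²
eq3: (x − 38.053)² + (y + 34.919)² = 47.2669323842²
eq1−eq2, eq1−eq3 (x²,y² cancel):
  16.690·x − 167.648·y = -1408.755710
  57.450·x − 158.618·y = 309.544774
det = 16.690·-158.618 − -167.648·57.450 = 6984.043180
x = (-1408.755710·-158.618 − -167.648·309.544774) / 6984.043180 = 39.425383
y = (16.690·309.544774 − -1408.755710·57.450) / 6984.043180 = 12.328005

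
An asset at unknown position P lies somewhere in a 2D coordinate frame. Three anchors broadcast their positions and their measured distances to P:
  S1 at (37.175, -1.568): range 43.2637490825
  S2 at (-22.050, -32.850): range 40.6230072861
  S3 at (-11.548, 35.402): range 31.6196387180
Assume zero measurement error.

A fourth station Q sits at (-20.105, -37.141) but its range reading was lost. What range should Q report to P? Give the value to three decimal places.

43.907

eq1: (x − 37.175)² + (y + 1.568)² = 43.2637490825²
eq2: (x + 22.050)² + (y + 32.850)² = 40.6230072861²
eq3: (x + 11.548)² + (y − 35.402)² = 31.6196387180²
eq1−eq3, eq1−eq2 (x²,y² cancel):
  -97.446·x + 73.940·y = 874.169091
  -118.450·x − 62.564·y = 402.409015
det = -97.446·-62.564 − 73.940·-118.450 = 14854.804544
x = (874.169091·-62.564 − 73.940·402.409015) / 14854.804544 = -5.684736
y = (-97.446·402.409015 − 874.169091·-118.450) / 14854.804544 = 4.330732
|P − Q| = √((-5.684736 − -20.105)² + (4.330732 − -37.141)²) = 43.907273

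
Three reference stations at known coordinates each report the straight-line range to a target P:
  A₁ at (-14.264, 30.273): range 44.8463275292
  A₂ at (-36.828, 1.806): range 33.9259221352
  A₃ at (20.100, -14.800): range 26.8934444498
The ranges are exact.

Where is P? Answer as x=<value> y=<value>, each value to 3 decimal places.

eq1: (x + 14.264)² + (y − 30.273)² = 44.8463275292²
eq2: (x + 36.828)² + (y − 1.806)² = 33.9259221352²
eq3: (x − 20.100)² + (y + 14.800)² = 26.8934444498²
eq1−eq2, eq1−eq3 (x²,y² cancel):
  -45.128·x − 56.934·y = 1099.871895
  68.728·x − 90.146·y = 791.069513
det = -45.128·-90.146 − -56.934·68.728 = 7981.068640
x = (1099.871895·-90.146 − -56.934·791.069513) / 7981.068640 = -6.779831
y = (-45.128·791.069513 − 1099.871895·68.728) / 7981.068640 = -13.944421

x=-6.780 y=-13.944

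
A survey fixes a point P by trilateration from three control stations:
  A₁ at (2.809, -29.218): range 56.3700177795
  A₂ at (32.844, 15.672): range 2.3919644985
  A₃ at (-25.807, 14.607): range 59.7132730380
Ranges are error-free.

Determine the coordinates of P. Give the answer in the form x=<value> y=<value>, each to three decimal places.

x=33.818 y=17.857

eq1: (x − 2.809)² + (y + 29.218)² = 56.3700177795²
eq2: (x − 32.844)² + (y − 15.672)² = 2.3919644985²
eq3: (x + 25.807)² + (y − 14.607)² = 59.7132730380²
eq2−eq3, eq2−eq1 (x²,y² cancel):
  -117.302·x − 2.130·y = -4004.927705
  -60.070·x − 89.780·y = -3634.615325
det = -117.302·-89.780 − -2.130·-60.070 = 10403.424460
x = (-4004.927705·-89.780 − -2.130·-3634.615325) / 10403.424460 = 33.817776
y = (-117.302·-3634.615325 − -4004.927705·-60.070) / 10403.424460 = 17.856778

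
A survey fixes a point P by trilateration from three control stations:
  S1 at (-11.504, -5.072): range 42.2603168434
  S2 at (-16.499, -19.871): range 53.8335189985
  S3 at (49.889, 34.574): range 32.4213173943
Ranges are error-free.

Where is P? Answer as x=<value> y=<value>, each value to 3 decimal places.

x=27.549 y=11.078

eq1: (x + 11.504)² + (y + 5.072)² = 42.2603168434²
eq2: (x + 16.499)² + (y + 19.871)² = 53.8335189985²
eq3: (x − 49.889)² + (y − 34.574)² = 32.4213173943²
eq1−eq2, eq1−eq3 (x²,y² cancel):
  -9.990·x − 29.598·y = -603.106946
  122.786·x + 79.292·y = 4260.999155
det = -9.990·79.292 − -29.598·122.786 = 2842.092948
x = (-603.106946·79.292 − -29.598·4260.999155) / 2842.092948 = 27.548535
y = (-9.990·4260.999155 − -603.106946·122.786) / 2842.092948 = 11.078353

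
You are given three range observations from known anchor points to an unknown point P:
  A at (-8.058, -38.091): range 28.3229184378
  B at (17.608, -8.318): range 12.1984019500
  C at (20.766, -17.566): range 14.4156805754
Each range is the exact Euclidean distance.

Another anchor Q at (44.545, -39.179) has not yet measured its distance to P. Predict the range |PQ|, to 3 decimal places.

45.381

eq1: (x + 8.058)² + (y + 38.091)² = 28.3229184378²
eq2: (x − 17.608)² + (y + 8.318)² = 12.1984019500²
eq3: (x − 20.766)² + (y + 17.566)² = 14.4156805754²
eq3−eq1, eq3−eq2 (x²,y² cancel):
  -57.648·x − 41.050·y = 181.688671
  -6.316·x + 18.496·y = -301.549488
det = -57.648·18.496 − -41.050·-6.316 = -1325.529208
x = (181.688671·18.496 − -41.050·-301.549488) / -1325.529208 = 6.803390
y = (-57.648·-301.549488 − 181.688671·-6.316) / -1325.529208 = -13.980281
|P − Q| = √((6.803390 − 44.545)² + (-13.980281 − -39.179)²) = 45.380663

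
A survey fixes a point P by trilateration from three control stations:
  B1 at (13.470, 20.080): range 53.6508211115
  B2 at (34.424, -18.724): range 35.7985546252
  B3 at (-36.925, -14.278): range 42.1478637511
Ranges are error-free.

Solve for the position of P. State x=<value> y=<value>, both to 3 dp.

x=1.242 y=-32.159

eq1: (x − 13.470)² + (y − 20.080)² = 53.6508211115²
eq2: (x − 34.424)² + (y + 18.724)² = 35.7985546252²
eq3: (x + 36.925)² + (y + 14.278)² = 42.1478637511²
eq3−eq1, eq3−eq2 (x²,y² cancel):
  100.790·x + 68.716·y = -2084.637796
  142.698·x − 8.892·y = 463.188949
det = 100.790·-8.892 − 68.716·142.698 = -10701.860448
x = (-2084.637796·-8.892 − 68.716·463.188949) / -10701.860448 = 1.242017
y = (100.790·463.188949 − -2084.637796·142.698) / -10701.860448 = -32.158750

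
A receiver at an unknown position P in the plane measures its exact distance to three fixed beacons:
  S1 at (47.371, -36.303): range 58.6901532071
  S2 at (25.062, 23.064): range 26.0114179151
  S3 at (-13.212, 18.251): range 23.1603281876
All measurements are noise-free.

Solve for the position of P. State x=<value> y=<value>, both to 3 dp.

eq1: (x − 47.371)² + (y + 36.303)² = 58.6901532071²
eq2: (x − 25.062)² + (y − 23.064)² = 26.0114179151²
eq3: (x + 13.212)² + (y − 18.251)² = 23.1603281876²
eq3−eq2, eq3−eq1 (x²,y² cancel):
  76.548·x + 9.626·y = 512.202935
  121.166·x − 109.108·y = 146.130223
det = 76.548·-109.108 − 9.626·121.166 = -9518.343100
x = (512.202935·-109.108 − 9.626·146.130223) / -9518.343100 = 6.019124
y = (76.548·146.130223 − 512.202935·121.166) / -9518.343100 = 5.345006

x=6.019 y=5.345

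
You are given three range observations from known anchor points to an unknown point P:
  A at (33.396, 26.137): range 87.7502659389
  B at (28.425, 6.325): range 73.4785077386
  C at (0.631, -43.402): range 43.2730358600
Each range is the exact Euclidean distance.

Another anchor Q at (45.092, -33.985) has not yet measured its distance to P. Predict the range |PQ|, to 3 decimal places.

83.917

eq1: (x − 33.396)² + (y − 26.137)² = 87.7502659389²
eq2: (x − 28.425)² + (y − 6.325)² = 73.4785077386²
eq3: (x − 0.631)² + (y + 43.402)² = 43.2730358600²
eq1−eq2, eq1−eq3 (x²,y² cancel):
  -9.942·x − 39.624·y = 1350.568738
  -65.530·x − 139.078·y = 5913.249720
det = -9.942·-139.078 − -39.624·-65.530 = -1213.847244
x = (1350.568738·-139.078 − -39.624·5913.249720) / -1213.847244 = -38.285055
y = (-9.942·5913.249720 − 1350.568738·-65.530) / -1213.847244 = -24.478567
|P − Q| = √((-38.285055 − 45.092)² + (-24.478567 − -33.985)²) = 83.917254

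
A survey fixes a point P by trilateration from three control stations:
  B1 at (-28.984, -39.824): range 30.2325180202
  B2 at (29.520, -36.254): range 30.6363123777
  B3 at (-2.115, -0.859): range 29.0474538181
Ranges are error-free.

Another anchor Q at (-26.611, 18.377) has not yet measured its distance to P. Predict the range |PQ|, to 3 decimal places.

54.877

eq1: (x + 28.984)² + (y + 39.824)² = 30.2325180202²
eq2: (x − 29.520)² + (y + 36.254)² = 30.6363123777²
eq3: (x + 2.115)² + (y + 0.859)² = 29.0474538181²
eq1−eq2, eq1−eq3 (x²,y² cancel):
  117.008·x + 7.140·y = -264.818806
  53.738·x + 77.930·y = -2350.561553
det = 117.008·77.930 − 7.140·53.738 = 8734.744120
x = (-264.818806·77.930 − 7.140·-2350.561553) / 8734.744120 = -0.441263
y = (117.008·-2350.561553 − -264.818806·53.738) / 8734.744120 = -29.858193
|P − Q| = √((-0.441263 − -26.611)² + (-29.858193 − 18.377)²) = 54.877035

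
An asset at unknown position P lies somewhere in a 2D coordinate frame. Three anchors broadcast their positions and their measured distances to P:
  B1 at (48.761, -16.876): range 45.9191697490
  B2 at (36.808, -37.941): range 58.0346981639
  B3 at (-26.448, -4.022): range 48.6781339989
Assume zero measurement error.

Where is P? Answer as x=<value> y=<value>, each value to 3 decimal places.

x=17.550 y=16.805

eq1: (x − 48.761)² + (y + 16.876)² = 45.9191697490²
eq2: (x − 36.808)² + (y + 37.941)² = 58.0346981639²
eq3: (x + 26.448)² + (y + 4.022)² = 48.6781339989²
eq1−eq2, eq1−eq3 (x²,y² cancel):
  -23.906·x − 42.130·y = -1127.542193
  -150.418·x + 25.708·y = -2207.751888
det = -23.906·25.708 − -42.130·-150.418 = -6951.685788
x = (-1127.542193·25.708 − -42.130·-2207.751888) / -6951.685788 = 17.549620
y = (-23.906·-2207.751888 − -1127.542193·-150.418) / -6951.685788 = 16.805150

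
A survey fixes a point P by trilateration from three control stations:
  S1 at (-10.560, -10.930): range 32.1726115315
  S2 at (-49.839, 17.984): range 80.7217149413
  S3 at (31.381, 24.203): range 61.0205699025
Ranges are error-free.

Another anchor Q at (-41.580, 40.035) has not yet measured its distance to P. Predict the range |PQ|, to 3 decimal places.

eq1: (x + 10.560)² + (y + 10.930)² = 32.1726115315²
eq2: (x + 49.839)² + (y − 17.984)² = 80.7217149413²
eq3: (x − 31.381)² + (y − 24.203)² = 61.0205699025²
eq2−eq1, eq2−eq3 (x²,y² cancel):
  78.558·x − 57.828·y = 2904.546653
  162.440·x + 12.438·y = 1555.687505
det = 78.558·12.438 − -57.828·162.440 = 10370.684724
x = (2904.546653·12.438 − -57.828·1555.687505) / 10370.684724 = 12.158218
y = (78.558·1555.687505 − 2904.546653·162.440) / 10370.684724 = -33.710682
|P − Q| = √((12.158218 − -41.580)² + (-33.710682 − 40.035)²) = 91.248133

91.248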